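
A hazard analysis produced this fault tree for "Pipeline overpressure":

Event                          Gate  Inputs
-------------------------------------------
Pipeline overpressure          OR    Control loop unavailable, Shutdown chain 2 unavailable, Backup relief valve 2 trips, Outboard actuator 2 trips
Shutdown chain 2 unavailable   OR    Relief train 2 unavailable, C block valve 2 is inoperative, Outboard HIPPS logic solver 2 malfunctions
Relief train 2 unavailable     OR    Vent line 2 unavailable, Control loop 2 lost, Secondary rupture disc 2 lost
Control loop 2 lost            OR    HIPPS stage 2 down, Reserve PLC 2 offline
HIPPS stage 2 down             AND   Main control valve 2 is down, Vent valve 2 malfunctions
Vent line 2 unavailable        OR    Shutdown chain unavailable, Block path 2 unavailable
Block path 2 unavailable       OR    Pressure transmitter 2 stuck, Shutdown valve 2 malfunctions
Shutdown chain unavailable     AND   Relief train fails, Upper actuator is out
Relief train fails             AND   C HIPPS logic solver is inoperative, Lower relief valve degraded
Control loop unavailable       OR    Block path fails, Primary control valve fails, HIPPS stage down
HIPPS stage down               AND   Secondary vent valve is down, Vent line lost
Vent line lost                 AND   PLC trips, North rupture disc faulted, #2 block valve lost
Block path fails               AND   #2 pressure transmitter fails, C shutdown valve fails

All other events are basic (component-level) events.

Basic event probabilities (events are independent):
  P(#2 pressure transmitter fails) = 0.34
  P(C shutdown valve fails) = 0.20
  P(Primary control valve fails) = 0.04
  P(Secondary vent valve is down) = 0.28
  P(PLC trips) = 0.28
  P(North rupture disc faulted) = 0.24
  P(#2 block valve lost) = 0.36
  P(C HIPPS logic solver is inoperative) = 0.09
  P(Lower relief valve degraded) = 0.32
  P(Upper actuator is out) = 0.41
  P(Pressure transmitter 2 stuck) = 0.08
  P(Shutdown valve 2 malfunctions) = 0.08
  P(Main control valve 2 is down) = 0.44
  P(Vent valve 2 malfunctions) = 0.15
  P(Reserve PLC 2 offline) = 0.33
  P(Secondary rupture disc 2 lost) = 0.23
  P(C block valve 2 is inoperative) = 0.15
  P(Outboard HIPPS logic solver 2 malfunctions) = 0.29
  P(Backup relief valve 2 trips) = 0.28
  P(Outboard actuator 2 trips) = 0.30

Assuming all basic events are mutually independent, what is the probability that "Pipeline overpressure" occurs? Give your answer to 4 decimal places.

P(Block path fails) [AND] = 0.34 × 0.20 = 0.068000
P(Vent line lost) [AND] = 0.28 × 0.24 × 0.36 = 0.024192
P(HIPPS stage down) [AND] = 0.28 × 0.024192 = 0.006774
P(Control loop unavailable) [OR] = 1 − (1−0.068000) × (1−0.04) × (1−0.006774) = 0.111341
P(Relief train fails) [AND] = 0.09 × 0.32 = 0.028800
P(Shutdown chain unavailable) [AND] = 0.028800 × 0.41 = 0.011808
P(Block path 2 unavailable) [OR] = 1 − (1−0.08) × (1−0.08) = 0.153600
P(Vent line 2 unavailable) [OR] = 1 − (1−0.011808) × (1−0.153600) = 0.163594
P(HIPPS stage 2 down) [AND] = 0.44 × 0.15 = 0.066000
P(Control loop 2 lost) [OR] = 1 − (1−0.066000) × (1−0.33) = 0.374220
P(Relief train 2 unavailable) [OR] = 1 − (1−0.163594) × (1−0.374220) × (1−0.23) = 0.596977
P(Shutdown chain 2 unavailable) [OR] = 1 − (1−0.596977) × (1−0.15) × (1−0.29) = 0.756776
P(Pipeline overpressure) [OR] = 1 − (1−0.111341) × (1−0.756776) × (1−0.28) × (1−0.30) = 0.891064
Rounded to 4 decimal places: P(Pipeline overpressure) ≈ 0.8911.

0.8911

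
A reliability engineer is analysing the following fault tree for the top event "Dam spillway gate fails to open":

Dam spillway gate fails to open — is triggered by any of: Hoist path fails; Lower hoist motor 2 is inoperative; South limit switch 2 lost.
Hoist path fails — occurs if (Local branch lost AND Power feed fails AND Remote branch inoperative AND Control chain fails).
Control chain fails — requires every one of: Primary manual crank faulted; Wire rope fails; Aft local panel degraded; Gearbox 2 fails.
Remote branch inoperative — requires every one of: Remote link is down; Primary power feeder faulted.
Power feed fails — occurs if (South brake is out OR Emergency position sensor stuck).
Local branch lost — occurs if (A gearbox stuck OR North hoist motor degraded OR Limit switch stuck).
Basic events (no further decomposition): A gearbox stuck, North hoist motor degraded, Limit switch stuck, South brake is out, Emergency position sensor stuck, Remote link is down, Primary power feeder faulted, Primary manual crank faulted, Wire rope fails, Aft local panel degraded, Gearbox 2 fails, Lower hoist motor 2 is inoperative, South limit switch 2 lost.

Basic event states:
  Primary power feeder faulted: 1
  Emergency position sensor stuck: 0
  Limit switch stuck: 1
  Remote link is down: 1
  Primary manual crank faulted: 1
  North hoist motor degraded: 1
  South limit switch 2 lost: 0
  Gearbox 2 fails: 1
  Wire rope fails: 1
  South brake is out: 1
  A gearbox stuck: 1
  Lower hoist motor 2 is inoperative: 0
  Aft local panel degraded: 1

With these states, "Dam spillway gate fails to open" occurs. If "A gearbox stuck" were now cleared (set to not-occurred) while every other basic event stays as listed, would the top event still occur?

Counterfactual: set "A gearbox stuck" to not occurred.
Local branch lost [OR]: A gearbox stuck=not, North hoist motor degraded=occurs, Limit switch stuck=occurs → at least one input occurs → occurs.
Power feed fails [OR]: South brake is out=occurs, Emergency position sensor stuck=not → at least one input occurs → occurs.
Remote branch inoperative [AND]: Remote link is down=occurs, Primary power feeder faulted=occurs → all inputs occur → occurs.
Control chain fails [AND]: Primary manual crank faulted=occurs, Wire rope fails=occurs, Aft local panel degraded=occurs, Gearbox 2 fails=occurs → all inputs occur → occurs.
Hoist path fails [AND]: Local branch lost=occurs, Power feed fails=occurs, Remote branch inoperative=occurs, Control chain fails=occurs → all inputs occur → occurs.
Dam spillway gate fails to open [OR]: Hoist path fails=occurs, Lower hoist motor 2 is inoperative=not, South limit switch 2 lost=not → at least one input occurs → occurs.

Yes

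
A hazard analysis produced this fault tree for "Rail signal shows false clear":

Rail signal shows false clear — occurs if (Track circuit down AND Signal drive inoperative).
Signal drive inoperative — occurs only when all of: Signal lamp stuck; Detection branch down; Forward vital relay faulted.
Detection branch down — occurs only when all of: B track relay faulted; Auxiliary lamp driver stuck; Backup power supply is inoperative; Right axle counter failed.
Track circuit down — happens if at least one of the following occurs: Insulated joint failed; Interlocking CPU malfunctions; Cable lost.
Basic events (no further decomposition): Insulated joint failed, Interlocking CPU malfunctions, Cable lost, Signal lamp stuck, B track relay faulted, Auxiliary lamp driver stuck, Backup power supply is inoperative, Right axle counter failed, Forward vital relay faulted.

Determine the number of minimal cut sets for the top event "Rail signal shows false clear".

Track circuit down [OR]: union of children's cut sets → 3 cut set(s).
Detection branch down [AND]: one cut set from each child combined → 1 × 1 × 1 × 1 = 1 cut set(s).
Signal drive inoperative [AND]: one cut set from each child combined → 1 × 1 × 1 = 1 cut set(s).
Rail signal shows false clear [AND]: one cut set from each child combined → 3 × 1 = 3 cut set(s).
Minimal cut sets: {Auxiliary lamp driver stuck, B track relay faulted, Backup power supply is inoperative, Forward vital relay faulted, Insulated joint failed, Right axle counter failed, Signal lamp stuck}; {Auxiliary lamp driver stuck, B track relay faulted, Backup power supply is inoperative, Forward vital relay faulted, Interlocking CPU malfunctions, Right axle counter failed, Signal lamp stuck}; {Auxiliary lamp driver stuck, B track relay faulted, Backup power supply is inoperative, Cable lost, Forward vital relay faulted, Right axle counter failed, Signal lamp stuck}.

3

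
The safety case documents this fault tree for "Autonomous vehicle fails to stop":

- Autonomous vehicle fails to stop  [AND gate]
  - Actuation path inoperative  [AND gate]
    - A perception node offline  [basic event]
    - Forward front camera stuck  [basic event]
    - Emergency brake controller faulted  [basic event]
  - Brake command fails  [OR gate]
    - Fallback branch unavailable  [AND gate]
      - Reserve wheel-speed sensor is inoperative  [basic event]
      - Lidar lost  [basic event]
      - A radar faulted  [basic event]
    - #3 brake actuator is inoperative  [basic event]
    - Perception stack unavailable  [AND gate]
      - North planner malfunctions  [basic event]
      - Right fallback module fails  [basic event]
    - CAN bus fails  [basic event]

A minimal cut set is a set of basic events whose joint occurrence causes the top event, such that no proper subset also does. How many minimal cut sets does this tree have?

Actuation path inoperative [AND]: one cut set from each child combined → 1 × 1 × 1 = 1 cut set(s).
Fallback branch unavailable [AND]: one cut set from each child combined → 1 × 1 × 1 = 1 cut set(s).
Perception stack unavailable [AND]: one cut set from each child combined → 1 × 1 = 1 cut set(s).
Brake command fails [OR]: union of children's cut sets → 4 cut set(s).
Autonomous vehicle fails to stop [AND]: one cut set from each child combined → 1 × 4 = 4 cut set(s).
Minimal cut sets: {A perception node offline, A radar faulted, Emergency brake controller faulted, Forward front camera stuck, Lidar lost, Reserve wheel-speed sensor is inoperative}; {#3 brake actuator is inoperative, A perception node offline, Emergency brake controller faulted, Forward front camera stuck}; {A perception node offline, Emergency brake controller faulted, Forward front camera stuck, North planner malfunctions, Right fallback module fails}; {A perception node offline, CAN bus fails, Emergency brake controller faulted, Forward front camera stuck}.

4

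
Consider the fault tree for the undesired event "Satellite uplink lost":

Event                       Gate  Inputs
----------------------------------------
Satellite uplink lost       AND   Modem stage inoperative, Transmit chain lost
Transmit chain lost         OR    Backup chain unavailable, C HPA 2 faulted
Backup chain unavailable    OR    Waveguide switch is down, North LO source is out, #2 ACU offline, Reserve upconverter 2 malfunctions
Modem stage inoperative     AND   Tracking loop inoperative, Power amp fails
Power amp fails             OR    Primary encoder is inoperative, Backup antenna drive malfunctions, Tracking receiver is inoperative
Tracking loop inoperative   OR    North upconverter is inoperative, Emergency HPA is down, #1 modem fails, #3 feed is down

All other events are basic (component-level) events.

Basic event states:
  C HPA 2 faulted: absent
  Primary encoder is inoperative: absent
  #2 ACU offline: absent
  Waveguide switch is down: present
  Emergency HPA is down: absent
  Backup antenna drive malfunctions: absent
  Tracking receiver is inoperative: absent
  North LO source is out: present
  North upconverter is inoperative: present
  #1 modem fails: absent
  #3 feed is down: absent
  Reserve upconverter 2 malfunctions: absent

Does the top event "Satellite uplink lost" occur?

Tracking loop inoperative [OR]: North upconverter is inoperative=occurs, Emergency HPA is down=not, #1 modem fails=not, #3 feed is down=not → at least one input occurs → occurs.
Power amp fails [OR]: Primary encoder is inoperative=not, Backup antenna drive malfunctions=not, Tracking receiver is inoperative=not → no input occurs → does not occur.
Modem stage inoperative [AND]: Tracking loop inoperative=occurs, Power amp fails=not → not all inputs occur → does not occur.
Backup chain unavailable [OR]: Waveguide switch is down=occurs, North LO source is out=occurs, #2 ACU offline=not, Reserve upconverter 2 malfunctions=not → at least one input occurs → occurs.
Transmit chain lost [OR]: Backup chain unavailable=occurs, C HPA 2 faulted=not → at least one input occurs → occurs.
Satellite uplink lost [AND]: Modem stage inoperative=not, Transmit chain lost=occurs → not all inputs occur → does not occur.

No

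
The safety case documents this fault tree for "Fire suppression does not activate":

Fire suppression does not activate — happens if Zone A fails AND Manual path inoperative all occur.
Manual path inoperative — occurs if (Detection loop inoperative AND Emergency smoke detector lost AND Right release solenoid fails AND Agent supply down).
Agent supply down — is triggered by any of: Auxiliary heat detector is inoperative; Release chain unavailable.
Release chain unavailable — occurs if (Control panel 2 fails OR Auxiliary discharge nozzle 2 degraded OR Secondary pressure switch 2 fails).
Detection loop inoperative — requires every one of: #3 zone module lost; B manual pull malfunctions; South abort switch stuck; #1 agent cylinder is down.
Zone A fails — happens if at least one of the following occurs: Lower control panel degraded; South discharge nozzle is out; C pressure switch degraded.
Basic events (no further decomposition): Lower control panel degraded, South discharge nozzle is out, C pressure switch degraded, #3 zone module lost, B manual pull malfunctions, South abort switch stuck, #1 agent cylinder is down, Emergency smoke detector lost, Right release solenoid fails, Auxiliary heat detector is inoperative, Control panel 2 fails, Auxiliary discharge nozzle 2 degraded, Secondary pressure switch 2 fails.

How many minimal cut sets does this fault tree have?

12

Zone A fails [OR]: union of children's cut sets → 3 cut set(s).
Detection loop inoperative [AND]: one cut set from each child combined → 1 × 1 × 1 × 1 = 1 cut set(s).
Release chain unavailable [OR]: union of children's cut sets → 3 cut set(s).
Agent supply down [OR]: union of children's cut sets → 4 cut set(s).
Manual path inoperative [AND]: one cut set from each child combined → 1 × 1 × 1 × 4 = 4 cut set(s).
Fire suppression does not activate [AND]: one cut set from each child combined → 3 × 4 = 12 cut set(s).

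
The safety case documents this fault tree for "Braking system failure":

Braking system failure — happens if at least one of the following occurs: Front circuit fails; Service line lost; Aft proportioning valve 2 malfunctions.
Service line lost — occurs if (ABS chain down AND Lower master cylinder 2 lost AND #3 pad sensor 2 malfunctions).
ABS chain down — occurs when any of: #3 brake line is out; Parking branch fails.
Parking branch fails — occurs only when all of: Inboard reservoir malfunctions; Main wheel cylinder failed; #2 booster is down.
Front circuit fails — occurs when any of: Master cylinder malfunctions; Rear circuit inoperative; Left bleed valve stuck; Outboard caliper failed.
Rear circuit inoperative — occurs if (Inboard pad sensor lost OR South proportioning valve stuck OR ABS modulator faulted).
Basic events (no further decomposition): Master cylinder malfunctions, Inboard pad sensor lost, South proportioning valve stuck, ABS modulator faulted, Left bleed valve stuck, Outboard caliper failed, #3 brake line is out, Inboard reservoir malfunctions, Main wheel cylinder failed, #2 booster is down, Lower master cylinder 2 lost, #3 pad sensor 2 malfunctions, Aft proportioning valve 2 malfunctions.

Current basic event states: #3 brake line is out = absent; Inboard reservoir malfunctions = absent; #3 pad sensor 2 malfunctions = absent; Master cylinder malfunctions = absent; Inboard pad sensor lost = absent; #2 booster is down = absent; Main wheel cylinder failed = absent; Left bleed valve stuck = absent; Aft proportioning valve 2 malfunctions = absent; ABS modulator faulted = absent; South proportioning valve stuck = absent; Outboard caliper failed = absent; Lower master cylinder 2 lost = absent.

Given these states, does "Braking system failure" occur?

No

Rear circuit inoperative [OR]: Inboard pad sensor lost=not, South proportioning valve stuck=not, ABS modulator faulted=not → no input occurs → does not occur.
Front circuit fails [OR]: Master cylinder malfunctions=not, Rear circuit inoperative=not, Left bleed valve stuck=not, Outboard caliper failed=not → no input occurs → does not occur.
Parking branch fails [AND]: Inboard reservoir malfunctions=not, Main wheel cylinder failed=not, #2 booster is down=not → not all inputs occur → does not occur.
ABS chain down [OR]: #3 brake line is out=not, Parking branch fails=not → no input occurs → does not occur.
Service line lost [AND]: ABS chain down=not, Lower master cylinder 2 lost=not, #3 pad sensor 2 malfunctions=not → not all inputs occur → does not occur.
Braking system failure [OR]: Front circuit fails=not, Service line lost=not, Aft proportioning valve 2 malfunctions=not → no input occurs → does not occur.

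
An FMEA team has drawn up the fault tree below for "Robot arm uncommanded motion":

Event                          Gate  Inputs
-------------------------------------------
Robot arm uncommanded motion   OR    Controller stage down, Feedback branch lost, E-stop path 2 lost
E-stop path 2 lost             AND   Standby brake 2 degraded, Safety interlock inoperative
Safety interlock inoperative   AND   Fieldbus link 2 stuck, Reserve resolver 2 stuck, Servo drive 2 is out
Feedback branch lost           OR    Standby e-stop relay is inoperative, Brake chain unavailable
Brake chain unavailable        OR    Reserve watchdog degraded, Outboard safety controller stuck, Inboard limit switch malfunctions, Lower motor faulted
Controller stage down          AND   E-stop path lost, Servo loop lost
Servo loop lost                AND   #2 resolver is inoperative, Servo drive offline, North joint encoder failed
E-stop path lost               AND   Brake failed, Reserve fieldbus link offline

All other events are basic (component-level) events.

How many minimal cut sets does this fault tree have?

E-stop path lost [AND]: one cut set from each child combined → 1 × 1 = 1 cut set(s).
Servo loop lost [AND]: one cut set from each child combined → 1 × 1 × 1 = 1 cut set(s).
Controller stage down [AND]: one cut set from each child combined → 1 × 1 = 1 cut set(s).
Brake chain unavailable [OR]: union of children's cut sets → 4 cut set(s).
Feedback branch lost [OR]: union of children's cut sets → 5 cut set(s).
Safety interlock inoperative [AND]: one cut set from each child combined → 1 × 1 × 1 = 1 cut set(s).
E-stop path 2 lost [AND]: one cut set from each child combined → 1 × 1 = 1 cut set(s).
Robot arm uncommanded motion [OR]: union of children's cut sets → 7 cut set(s).
Minimal cut sets: {#2 resolver is inoperative, Brake failed, North joint encoder failed, Reserve fieldbus link offline, Servo drive offline}; {Standby e-stop relay is inoperative}; {Reserve watchdog degraded}; {Outboard safety controller stuck}; {Inboard limit switch malfunctions}; {Lower motor faulted}; {Fieldbus link 2 stuck, Reserve resolver 2 stuck, Servo drive 2 is out, Standby brake 2 degraded}.

7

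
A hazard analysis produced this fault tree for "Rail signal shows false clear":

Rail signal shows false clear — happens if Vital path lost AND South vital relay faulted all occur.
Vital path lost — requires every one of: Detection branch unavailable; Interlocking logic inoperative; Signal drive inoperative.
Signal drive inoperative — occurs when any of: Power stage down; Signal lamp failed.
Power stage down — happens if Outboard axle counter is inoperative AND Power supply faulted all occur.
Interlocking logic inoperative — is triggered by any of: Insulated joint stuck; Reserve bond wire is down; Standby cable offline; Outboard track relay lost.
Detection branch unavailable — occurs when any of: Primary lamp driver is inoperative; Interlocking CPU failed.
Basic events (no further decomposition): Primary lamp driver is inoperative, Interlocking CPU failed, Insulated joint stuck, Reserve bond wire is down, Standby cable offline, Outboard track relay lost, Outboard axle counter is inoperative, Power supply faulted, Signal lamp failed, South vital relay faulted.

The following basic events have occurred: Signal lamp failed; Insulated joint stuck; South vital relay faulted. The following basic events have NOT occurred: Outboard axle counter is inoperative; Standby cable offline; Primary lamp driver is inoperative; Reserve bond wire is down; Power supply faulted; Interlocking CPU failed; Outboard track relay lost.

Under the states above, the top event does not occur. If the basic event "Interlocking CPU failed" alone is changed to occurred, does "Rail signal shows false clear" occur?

Yes

Counterfactual: set "Interlocking CPU failed" to occurred.
Detection branch unavailable [OR]: Primary lamp driver is inoperative=not, Interlocking CPU failed=occurs → at least one input occurs → occurs.
Interlocking logic inoperative [OR]: Insulated joint stuck=occurs, Reserve bond wire is down=not, Standby cable offline=not, Outboard track relay lost=not → at least one input occurs → occurs.
Power stage down [AND]: Outboard axle counter is inoperative=not, Power supply faulted=not → not all inputs occur → does not occur.
Signal drive inoperative [OR]: Power stage down=not, Signal lamp failed=occurs → at least one input occurs → occurs.
Vital path lost [AND]: Detection branch unavailable=occurs, Interlocking logic inoperative=occurs, Signal drive inoperative=occurs → all inputs occur → occurs.
Rail signal shows false clear [AND]: Vital path lost=occurs, South vital relay faulted=occurs → all inputs occur → occurs.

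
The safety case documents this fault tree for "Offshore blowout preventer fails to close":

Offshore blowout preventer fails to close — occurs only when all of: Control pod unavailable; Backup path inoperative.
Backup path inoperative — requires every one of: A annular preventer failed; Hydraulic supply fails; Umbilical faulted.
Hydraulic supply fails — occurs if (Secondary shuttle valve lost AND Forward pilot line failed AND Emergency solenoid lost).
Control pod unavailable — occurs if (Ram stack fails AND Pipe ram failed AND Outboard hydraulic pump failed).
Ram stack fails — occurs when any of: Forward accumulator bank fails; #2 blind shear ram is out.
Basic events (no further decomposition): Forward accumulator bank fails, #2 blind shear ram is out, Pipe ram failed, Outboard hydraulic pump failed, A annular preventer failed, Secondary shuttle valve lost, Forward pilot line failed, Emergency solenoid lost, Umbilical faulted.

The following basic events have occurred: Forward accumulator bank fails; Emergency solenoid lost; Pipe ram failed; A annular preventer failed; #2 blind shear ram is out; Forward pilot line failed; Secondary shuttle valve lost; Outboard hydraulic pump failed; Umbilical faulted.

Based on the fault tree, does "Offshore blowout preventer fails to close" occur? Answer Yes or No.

Yes

Ram stack fails [OR]: Forward accumulator bank fails=occurs, #2 blind shear ram is out=occurs → at least one input occurs → occurs.
Control pod unavailable [AND]: Ram stack fails=occurs, Pipe ram failed=occurs, Outboard hydraulic pump failed=occurs → all inputs occur → occurs.
Hydraulic supply fails [AND]: Secondary shuttle valve lost=occurs, Forward pilot line failed=occurs, Emergency solenoid lost=occurs → all inputs occur → occurs.
Backup path inoperative [AND]: A annular preventer failed=occurs, Hydraulic supply fails=occurs, Umbilical faulted=occurs → all inputs occur → occurs.
Offshore blowout preventer fails to close [AND]: Control pod unavailable=occurs, Backup path inoperative=occurs → all inputs occur → occurs.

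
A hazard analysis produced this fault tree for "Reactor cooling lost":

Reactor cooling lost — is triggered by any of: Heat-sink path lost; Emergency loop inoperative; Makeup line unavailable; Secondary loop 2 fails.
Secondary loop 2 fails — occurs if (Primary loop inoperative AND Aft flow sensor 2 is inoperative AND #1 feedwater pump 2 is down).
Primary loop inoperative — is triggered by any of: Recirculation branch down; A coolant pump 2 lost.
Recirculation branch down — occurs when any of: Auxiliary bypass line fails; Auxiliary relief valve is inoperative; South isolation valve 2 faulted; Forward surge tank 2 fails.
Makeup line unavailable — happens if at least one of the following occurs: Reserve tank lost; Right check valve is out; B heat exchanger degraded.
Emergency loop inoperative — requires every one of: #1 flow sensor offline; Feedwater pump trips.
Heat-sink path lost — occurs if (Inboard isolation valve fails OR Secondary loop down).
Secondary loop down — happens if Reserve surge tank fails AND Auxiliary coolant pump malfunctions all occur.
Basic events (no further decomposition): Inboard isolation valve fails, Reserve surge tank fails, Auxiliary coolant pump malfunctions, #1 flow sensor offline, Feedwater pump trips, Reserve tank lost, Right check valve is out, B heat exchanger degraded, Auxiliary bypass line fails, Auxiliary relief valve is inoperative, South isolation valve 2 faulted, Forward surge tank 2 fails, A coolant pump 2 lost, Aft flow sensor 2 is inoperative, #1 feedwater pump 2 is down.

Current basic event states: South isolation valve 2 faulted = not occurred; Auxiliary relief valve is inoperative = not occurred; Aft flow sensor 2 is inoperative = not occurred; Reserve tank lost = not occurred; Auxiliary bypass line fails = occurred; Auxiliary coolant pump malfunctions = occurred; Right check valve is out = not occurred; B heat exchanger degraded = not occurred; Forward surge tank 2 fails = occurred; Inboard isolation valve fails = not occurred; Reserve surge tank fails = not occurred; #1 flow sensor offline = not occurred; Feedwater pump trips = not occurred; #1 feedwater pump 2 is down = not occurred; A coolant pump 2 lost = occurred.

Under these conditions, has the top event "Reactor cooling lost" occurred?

No

Secondary loop down [AND]: Reserve surge tank fails=not, Auxiliary coolant pump malfunctions=occurs → not all inputs occur → does not occur.
Heat-sink path lost [OR]: Inboard isolation valve fails=not, Secondary loop down=not → no input occurs → does not occur.
Emergency loop inoperative [AND]: #1 flow sensor offline=not, Feedwater pump trips=not → not all inputs occur → does not occur.
Makeup line unavailable [OR]: Reserve tank lost=not, Right check valve is out=not, B heat exchanger degraded=not → no input occurs → does not occur.
Recirculation branch down [OR]: Auxiliary bypass line fails=occurs, Auxiliary relief valve is inoperative=not, South isolation valve 2 faulted=not, Forward surge tank 2 fails=occurs → at least one input occurs → occurs.
Primary loop inoperative [OR]: Recirculation branch down=occurs, A coolant pump 2 lost=occurs → at least one input occurs → occurs.
Secondary loop 2 fails [AND]: Primary loop inoperative=occurs, Aft flow sensor 2 is inoperative=not, #1 feedwater pump 2 is down=not → not all inputs occur → does not occur.
Reactor cooling lost [OR]: Heat-sink path lost=not, Emergency loop inoperative=not, Makeup line unavailable=not, Secondary loop 2 fails=not → no input occurs → does not occur.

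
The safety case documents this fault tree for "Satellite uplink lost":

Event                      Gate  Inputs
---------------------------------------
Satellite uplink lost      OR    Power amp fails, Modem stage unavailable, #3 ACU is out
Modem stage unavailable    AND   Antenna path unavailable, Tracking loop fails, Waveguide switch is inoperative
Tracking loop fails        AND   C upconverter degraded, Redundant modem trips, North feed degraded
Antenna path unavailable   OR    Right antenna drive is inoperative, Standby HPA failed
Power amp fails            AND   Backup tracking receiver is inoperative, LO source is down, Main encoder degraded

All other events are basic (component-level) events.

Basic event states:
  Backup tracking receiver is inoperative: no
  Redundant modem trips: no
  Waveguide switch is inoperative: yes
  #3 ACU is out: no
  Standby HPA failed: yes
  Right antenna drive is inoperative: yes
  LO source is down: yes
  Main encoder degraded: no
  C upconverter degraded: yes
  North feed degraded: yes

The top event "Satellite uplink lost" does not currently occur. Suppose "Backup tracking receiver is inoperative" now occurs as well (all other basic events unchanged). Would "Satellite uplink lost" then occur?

Counterfactual: set "Backup tracking receiver is inoperative" to occurred.
Power amp fails [AND]: Backup tracking receiver is inoperative=occurs, LO source is down=occurs, Main encoder degraded=not → not all inputs occur → does not occur.
Antenna path unavailable [OR]: Right antenna drive is inoperative=occurs, Standby HPA failed=occurs → at least one input occurs → occurs.
Tracking loop fails [AND]: C upconverter degraded=occurs, Redundant modem trips=not, North feed degraded=occurs → not all inputs occur → does not occur.
Modem stage unavailable [AND]: Antenna path unavailable=occurs, Tracking loop fails=not, Waveguide switch is inoperative=occurs → not all inputs occur → does not occur.
Satellite uplink lost [OR]: Power amp fails=not, Modem stage unavailable=not, #3 ACU is out=not → no input occurs → does not occur.

No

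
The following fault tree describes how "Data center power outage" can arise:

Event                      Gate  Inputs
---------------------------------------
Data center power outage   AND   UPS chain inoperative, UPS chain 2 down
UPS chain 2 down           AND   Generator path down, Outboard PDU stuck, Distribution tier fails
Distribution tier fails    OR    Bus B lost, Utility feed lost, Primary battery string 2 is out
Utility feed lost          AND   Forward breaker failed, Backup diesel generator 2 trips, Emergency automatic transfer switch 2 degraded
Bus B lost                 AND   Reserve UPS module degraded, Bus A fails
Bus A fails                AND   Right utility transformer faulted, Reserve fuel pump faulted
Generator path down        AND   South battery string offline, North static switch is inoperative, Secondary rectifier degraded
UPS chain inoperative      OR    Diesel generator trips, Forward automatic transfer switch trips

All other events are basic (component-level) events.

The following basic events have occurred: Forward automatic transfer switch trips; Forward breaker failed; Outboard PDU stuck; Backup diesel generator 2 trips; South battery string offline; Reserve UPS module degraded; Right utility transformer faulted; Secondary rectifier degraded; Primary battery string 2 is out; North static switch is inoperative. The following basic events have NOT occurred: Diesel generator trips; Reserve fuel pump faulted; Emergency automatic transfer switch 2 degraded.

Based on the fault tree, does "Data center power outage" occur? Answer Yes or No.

UPS chain inoperative [OR]: Diesel generator trips=not, Forward automatic transfer switch trips=occurs → at least one input occurs → occurs.
Generator path down [AND]: South battery string offline=occurs, North static switch is inoperative=occurs, Secondary rectifier degraded=occurs → all inputs occur → occurs.
Bus A fails [AND]: Right utility transformer faulted=occurs, Reserve fuel pump faulted=not → not all inputs occur → does not occur.
Bus B lost [AND]: Reserve UPS module degraded=occurs, Bus A fails=not → not all inputs occur → does not occur.
Utility feed lost [AND]: Forward breaker failed=occurs, Backup diesel generator 2 trips=occurs, Emergency automatic transfer switch 2 degraded=not → not all inputs occur → does not occur.
Distribution tier fails [OR]: Bus B lost=not, Utility feed lost=not, Primary battery string 2 is out=occurs → at least one input occurs → occurs.
UPS chain 2 down [AND]: Generator path down=occurs, Outboard PDU stuck=occurs, Distribution tier fails=occurs → all inputs occur → occurs.
Data center power outage [AND]: UPS chain inoperative=occurs, UPS chain 2 down=occurs → all inputs occur → occurs.

Yes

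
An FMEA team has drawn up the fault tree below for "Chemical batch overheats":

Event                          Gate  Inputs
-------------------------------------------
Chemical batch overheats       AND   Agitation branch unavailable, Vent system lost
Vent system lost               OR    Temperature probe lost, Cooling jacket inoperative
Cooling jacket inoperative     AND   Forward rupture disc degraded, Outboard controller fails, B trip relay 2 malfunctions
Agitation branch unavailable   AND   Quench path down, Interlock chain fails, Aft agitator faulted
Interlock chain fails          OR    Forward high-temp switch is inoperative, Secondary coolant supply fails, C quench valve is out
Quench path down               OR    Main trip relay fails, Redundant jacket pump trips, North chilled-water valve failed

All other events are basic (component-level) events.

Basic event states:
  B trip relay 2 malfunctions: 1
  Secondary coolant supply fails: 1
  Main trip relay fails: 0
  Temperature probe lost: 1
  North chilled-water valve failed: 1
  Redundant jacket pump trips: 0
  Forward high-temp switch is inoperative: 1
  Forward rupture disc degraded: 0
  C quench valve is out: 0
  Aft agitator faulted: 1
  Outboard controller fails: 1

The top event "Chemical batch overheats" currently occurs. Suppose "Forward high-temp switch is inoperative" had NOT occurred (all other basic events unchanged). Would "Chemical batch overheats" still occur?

Yes

Counterfactual: set "Forward high-temp switch is inoperative" to not occurred.
Quench path down [OR]: Main trip relay fails=not, Redundant jacket pump trips=not, North chilled-water valve failed=occurs → at least one input occurs → occurs.
Interlock chain fails [OR]: Forward high-temp switch is inoperative=not, Secondary coolant supply fails=occurs, C quench valve is out=not → at least one input occurs → occurs.
Agitation branch unavailable [AND]: Quench path down=occurs, Interlock chain fails=occurs, Aft agitator faulted=occurs → all inputs occur → occurs.
Cooling jacket inoperative [AND]: Forward rupture disc degraded=not, Outboard controller fails=occurs, B trip relay 2 malfunctions=occurs → not all inputs occur → does not occur.
Vent system lost [OR]: Temperature probe lost=occurs, Cooling jacket inoperative=not → at least one input occurs → occurs.
Chemical batch overheats [AND]: Agitation branch unavailable=occurs, Vent system lost=occurs → all inputs occur → occurs.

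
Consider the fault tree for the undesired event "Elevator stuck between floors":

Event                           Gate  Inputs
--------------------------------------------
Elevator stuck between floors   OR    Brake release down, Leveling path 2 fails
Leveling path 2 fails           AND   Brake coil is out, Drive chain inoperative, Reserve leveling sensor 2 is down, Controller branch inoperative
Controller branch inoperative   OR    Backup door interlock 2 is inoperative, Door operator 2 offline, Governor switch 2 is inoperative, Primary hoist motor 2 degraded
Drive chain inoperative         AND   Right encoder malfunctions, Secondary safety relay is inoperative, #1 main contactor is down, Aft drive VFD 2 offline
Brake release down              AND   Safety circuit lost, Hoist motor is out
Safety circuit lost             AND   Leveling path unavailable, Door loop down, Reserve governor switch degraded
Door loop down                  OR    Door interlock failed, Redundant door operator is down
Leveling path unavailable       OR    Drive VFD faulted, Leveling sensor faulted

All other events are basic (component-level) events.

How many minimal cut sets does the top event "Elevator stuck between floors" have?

8

Leveling path unavailable [OR]: union of children's cut sets → 2 cut set(s).
Door loop down [OR]: union of children's cut sets → 2 cut set(s).
Safety circuit lost [AND]: one cut set from each child combined → 2 × 2 × 1 = 4 cut set(s).
Brake release down [AND]: one cut set from each child combined → 4 × 1 = 4 cut set(s).
Drive chain inoperative [AND]: one cut set from each child combined → 1 × 1 × 1 × 1 = 1 cut set(s).
Controller branch inoperative [OR]: union of children's cut sets → 4 cut set(s).
Leveling path 2 fails [AND]: one cut set from each child combined → 1 × 1 × 1 × 4 = 4 cut set(s).
Elevator stuck between floors [OR]: union of children's cut sets → 8 cut set(s).
Minimal cut sets: {Door interlock failed, Drive VFD faulted, Hoist motor is out, Reserve governor switch degraded}; {Drive VFD faulted, Hoist motor is out, Redundant door operator is down, Reserve governor switch degraded}; {Door interlock failed, Hoist motor is out, Leveling sensor faulted, Reserve governor switch degraded}; {Hoist motor is out, Leveling sensor faulted, Redundant door operator is down, Reserve governor switch degraded}; {#1 main contactor is down, Aft drive VFD 2 offline, Backup door interlock 2 is inoperative, Brake coil is out, Reserve leveling sensor 2 is down, Right encoder malfunctions, Secondary safety relay is inoperative}; {#1 main contactor is down, Aft drive VFD 2 offline, Brake coil is out, Door operator 2 offline, Reserve leveling sensor 2 is down, Right encoder malfunctions, Secondary safety relay is inoperative}; {#1 main contactor is down, Aft drive VFD 2 offline, Brake coil is out, Governor switch 2 is inoperative, Reserve leveling sensor 2 is down, Right encoder malfunctions, Secondary safety relay is inoperative}; {#1 main contactor is down, Aft drive VFD 2 offline, Brake coil is out, Primary hoist motor 2 degraded, Reserve leveling sensor 2 is down, Right encoder malfunctions, Secondary safety relay is inoperative}.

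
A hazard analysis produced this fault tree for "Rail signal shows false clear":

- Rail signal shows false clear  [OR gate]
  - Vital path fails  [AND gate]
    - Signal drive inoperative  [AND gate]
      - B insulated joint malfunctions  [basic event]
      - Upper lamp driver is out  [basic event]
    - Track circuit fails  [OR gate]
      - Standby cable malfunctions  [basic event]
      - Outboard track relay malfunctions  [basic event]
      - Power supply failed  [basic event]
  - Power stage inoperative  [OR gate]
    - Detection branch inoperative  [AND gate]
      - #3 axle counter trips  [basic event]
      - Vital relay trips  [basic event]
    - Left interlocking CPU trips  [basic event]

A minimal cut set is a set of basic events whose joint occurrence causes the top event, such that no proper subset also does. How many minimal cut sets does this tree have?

5

Signal drive inoperative [AND]: one cut set from each child combined → 1 × 1 = 1 cut set(s).
Track circuit fails [OR]: union of children's cut sets → 3 cut set(s).
Vital path fails [AND]: one cut set from each child combined → 1 × 3 = 3 cut set(s).
Detection branch inoperative [AND]: one cut set from each child combined → 1 × 1 = 1 cut set(s).
Power stage inoperative [OR]: union of children's cut sets → 2 cut set(s).
Rail signal shows false clear [OR]: union of children's cut sets → 5 cut set(s).
Minimal cut sets: {B insulated joint malfunctions, Standby cable malfunctions, Upper lamp driver is out}; {B insulated joint malfunctions, Outboard track relay malfunctions, Upper lamp driver is out}; {B insulated joint malfunctions, Power supply failed, Upper lamp driver is out}; {#3 axle counter trips, Vital relay trips}; {Left interlocking CPU trips}.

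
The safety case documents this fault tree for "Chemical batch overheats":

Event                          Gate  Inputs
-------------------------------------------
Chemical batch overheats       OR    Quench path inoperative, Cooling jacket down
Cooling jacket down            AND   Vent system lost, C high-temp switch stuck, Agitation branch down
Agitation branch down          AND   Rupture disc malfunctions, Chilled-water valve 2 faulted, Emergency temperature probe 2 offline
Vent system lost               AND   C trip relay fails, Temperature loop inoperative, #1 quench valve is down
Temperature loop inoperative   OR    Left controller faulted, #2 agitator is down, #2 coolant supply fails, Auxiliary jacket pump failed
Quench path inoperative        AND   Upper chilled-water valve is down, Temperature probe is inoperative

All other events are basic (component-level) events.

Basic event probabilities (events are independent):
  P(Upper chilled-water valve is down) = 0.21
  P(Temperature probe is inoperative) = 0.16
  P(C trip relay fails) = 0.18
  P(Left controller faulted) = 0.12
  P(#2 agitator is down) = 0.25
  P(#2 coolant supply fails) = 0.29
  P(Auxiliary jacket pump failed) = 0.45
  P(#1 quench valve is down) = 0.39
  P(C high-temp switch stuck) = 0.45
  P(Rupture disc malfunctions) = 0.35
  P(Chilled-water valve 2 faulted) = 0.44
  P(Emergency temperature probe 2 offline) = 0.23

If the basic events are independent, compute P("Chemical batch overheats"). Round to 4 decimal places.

0.0344

P(Quench path inoperative) [AND] = 0.21 × 0.16 = 0.033600
P(Temperature loop inoperative) [OR] = 1 − (1−0.12) × (1−0.25) × (1−0.29) × (1−0.45) = 0.742270
P(Vent system lost) [AND] = 0.18 × 0.742270 × 0.39 = 0.052107
P(Agitation branch down) [AND] = 0.35 × 0.44 × 0.23 = 0.035420
P(Cooling jacket down) [AND] = 0.052107 × 0.45 × 0.035420 = 0.000831
P(Chemical batch overheats) [OR] = 1 − (1−0.033600) × (1−0.000831) = 0.034403
Rounded to 4 decimal places: P(Chemical batch overheats) ≈ 0.0344.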